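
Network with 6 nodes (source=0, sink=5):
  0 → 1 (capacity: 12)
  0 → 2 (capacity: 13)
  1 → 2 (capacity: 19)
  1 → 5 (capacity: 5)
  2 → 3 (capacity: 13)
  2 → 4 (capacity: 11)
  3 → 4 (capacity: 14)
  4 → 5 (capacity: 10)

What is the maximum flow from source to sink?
Maximum flow = 15

Max flow: 15

Flow assignment:
  0 → 1: 12/12
  0 → 2: 3/13
  1 → 2: 7/19
  1 → 5: 5/5
  2 → 4: 10/11
  4 → 5: 10/10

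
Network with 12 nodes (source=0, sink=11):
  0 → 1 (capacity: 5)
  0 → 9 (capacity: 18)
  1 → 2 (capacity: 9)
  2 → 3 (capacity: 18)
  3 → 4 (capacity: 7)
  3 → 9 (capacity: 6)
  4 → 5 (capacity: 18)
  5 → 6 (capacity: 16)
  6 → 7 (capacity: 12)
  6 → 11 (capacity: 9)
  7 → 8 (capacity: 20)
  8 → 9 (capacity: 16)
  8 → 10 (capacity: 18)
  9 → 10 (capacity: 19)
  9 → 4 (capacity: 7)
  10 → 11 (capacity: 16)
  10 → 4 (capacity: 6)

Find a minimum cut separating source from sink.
Min cut value = 23, edges: (0,1), (0,9)

Min cut value: 23
Partition: S = [0], T = [1, 2, 3, 4, 5, 6, 7, 8, 9, 10, 11]
Cut edges: (0,1), (0,9)

By max-flow min-cut theorem, max flow = min cut = 23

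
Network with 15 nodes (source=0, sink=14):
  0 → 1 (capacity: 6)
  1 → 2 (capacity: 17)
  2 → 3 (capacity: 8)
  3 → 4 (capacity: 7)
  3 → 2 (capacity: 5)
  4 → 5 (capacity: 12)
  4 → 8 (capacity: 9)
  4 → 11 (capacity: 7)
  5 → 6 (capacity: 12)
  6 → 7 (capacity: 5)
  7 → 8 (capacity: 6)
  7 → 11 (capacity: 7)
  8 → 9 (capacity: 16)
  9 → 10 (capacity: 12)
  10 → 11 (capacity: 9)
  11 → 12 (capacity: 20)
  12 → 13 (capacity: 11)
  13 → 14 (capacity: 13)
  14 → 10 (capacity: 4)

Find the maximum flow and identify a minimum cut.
Max flow = 6, Min cut edges: (0,1)

Maximum flow: 6
Minimum cut: (0,1)
Partition: S = [0], T = [1, 2, 3, 4, 5, 6, 7, 8, 9, 10, 11, 12, 13, 14]

Max-flow min-cut theorem verified: both equal 6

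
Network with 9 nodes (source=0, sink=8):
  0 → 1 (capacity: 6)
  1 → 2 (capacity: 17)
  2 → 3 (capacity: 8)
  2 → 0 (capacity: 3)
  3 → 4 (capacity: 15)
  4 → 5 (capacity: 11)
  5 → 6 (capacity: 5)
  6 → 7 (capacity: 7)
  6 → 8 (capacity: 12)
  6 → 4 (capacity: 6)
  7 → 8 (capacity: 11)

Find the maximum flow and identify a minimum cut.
Max flow = 5, Min cut edges: (5,6)

Maximum flow: 5
Minimum cut: (5,6)
Partition: S = [0, 1, 2, 3, 4, 5], T = [6, 7, 8]

Max-flow min-cut theorem verified: both equal 5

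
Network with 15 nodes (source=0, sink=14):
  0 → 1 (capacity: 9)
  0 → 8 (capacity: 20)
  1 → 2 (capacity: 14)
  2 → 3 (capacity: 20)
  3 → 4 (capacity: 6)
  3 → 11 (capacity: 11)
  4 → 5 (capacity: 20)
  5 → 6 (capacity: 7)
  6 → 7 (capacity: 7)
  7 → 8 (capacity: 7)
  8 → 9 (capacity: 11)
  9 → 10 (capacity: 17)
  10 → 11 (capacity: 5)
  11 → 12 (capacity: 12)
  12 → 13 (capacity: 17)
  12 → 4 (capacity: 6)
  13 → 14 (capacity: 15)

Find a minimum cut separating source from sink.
Min cut value = 12, edges: (11,12)

Min cut value: 12
Partition: S = [0, 1, 2, 3, 4, 5, 6, 7, 8, 9, 10, 11], T = [12, 13, 14]
Cut edges: (11,12)

By max-flow min-cut theorem, max flow = min cut = 12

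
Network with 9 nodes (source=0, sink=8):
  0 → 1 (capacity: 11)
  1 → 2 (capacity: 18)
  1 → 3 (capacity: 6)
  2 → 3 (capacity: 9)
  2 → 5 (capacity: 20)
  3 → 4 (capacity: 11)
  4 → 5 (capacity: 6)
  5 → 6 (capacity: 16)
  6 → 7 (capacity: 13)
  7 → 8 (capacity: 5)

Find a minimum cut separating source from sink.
Min cut value = 5, edges: (7,8)

Min cut value: 5
Partition: S = [0, 1, 2, 3, 4, 5, 6, 7], T = [8]
Cut edges: (7,8)

By max-flow min-cut theorem, max flow = min cut = 5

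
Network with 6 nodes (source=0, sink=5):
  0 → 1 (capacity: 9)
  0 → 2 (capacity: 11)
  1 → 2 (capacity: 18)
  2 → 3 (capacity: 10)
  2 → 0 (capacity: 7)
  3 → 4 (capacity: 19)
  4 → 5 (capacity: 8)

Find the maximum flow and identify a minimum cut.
Max flow = 8, Min cut edges: (4,5)

Maximum flow: 8
Minimum cut: (4,5)
Partition: S = [0, 1, 2, 3, 4], T = [5]

Max-flow min-cut theorem verified: both equal 8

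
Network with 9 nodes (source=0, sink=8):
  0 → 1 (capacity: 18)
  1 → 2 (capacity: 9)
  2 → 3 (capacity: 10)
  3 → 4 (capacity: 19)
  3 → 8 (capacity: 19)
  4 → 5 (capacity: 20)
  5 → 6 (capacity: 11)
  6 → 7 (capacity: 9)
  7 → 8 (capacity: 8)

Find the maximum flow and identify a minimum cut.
Max flow = 9, Min cut edges: (1,2)

Maximum flow: 9
Minimum cut: (1,2)
Partition: S = [0, 1], T = [2, 3, 4, 5, 6, 7, 8]

Max-flow min-cut theorem verified: both equal 9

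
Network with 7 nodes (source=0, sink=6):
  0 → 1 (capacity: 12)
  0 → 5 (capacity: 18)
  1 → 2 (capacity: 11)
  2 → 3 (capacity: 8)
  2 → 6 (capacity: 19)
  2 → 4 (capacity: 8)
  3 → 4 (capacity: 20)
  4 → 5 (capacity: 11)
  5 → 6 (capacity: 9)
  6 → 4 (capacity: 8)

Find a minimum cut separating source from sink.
Min cut value = 20, edges: (1,2), (5,6)

Min cut value: 20
Partition: S = [0, 1, 3, 4, 5], T = [2, 6]
Cut edges: (1,2), (5,6)

By max-flow min-cut theorem, max flow = min cut = 20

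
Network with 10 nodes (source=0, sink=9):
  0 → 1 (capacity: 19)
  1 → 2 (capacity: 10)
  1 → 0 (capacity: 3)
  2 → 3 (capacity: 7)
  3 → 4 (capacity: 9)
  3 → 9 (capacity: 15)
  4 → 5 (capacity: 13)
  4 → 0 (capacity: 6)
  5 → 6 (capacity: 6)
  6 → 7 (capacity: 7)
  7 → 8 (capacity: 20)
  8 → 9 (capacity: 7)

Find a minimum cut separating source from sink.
Min cut value = 7, edges: (2,3)

Min cut value: 7
Partition: S = [0, 1, 2], T = [3, 4, 5, 6, 7, 8, 9]
Cut edges: (2,3)

By max-flow min-cut theorem, max flow = min cut = 7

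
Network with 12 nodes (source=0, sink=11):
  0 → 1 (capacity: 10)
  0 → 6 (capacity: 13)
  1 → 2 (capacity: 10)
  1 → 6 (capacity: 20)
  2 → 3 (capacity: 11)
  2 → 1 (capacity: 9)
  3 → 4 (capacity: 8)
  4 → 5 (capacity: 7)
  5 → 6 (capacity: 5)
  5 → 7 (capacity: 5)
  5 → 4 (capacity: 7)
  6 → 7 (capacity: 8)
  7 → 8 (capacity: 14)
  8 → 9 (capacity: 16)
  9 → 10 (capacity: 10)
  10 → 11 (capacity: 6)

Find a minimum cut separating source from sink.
Min cut value = 6, edges: (10,11)

Min cut value: 6
Partition: S = [0, 1, 2, 3, 4, 5, 6, 7, 8, 9, 10], T = [11]
Cut edges: (10,11)

By max-flow min-cut theorem, max flow = min cut = 6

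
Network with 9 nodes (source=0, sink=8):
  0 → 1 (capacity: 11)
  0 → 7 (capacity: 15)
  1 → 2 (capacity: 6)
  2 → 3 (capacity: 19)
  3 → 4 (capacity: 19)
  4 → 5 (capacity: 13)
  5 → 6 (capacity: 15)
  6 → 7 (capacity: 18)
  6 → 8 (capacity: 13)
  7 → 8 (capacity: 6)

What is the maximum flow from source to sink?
Maximum flow = 12

Max flow: 12

Flow assignment:
  0 → 1: 6/11
  0 → 7: 6/15
  1 → 2: 6/6
  2 → 3: 6/19
  3 → 4: 6/19
  4 → 5: 6/13
  5 → 6: 6/15
  6 → 8: 6/13
  7 → 8: 6/6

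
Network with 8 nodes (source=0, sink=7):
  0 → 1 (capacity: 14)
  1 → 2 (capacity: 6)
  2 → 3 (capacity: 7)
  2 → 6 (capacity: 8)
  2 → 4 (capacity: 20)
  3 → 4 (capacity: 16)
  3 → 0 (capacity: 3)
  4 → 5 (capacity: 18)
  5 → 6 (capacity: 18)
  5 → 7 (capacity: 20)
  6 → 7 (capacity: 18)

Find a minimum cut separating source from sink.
Min cut value = 6, edges: (1,2)

Min cut value: 6
Partition: S = [0, 1], T = [2, 3, 4, 5, 6, 7]
Cut edges: (1,2)

By max-flow min-cut theorem, max flow = min cut = 6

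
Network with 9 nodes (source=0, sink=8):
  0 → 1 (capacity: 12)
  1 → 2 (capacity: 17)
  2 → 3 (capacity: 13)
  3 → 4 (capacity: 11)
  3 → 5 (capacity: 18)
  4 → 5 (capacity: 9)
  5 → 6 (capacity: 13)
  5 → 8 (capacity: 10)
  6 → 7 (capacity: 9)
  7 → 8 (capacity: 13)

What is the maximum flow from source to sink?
Maximum flow = 12

Max flow: 12

Flow assignment:
  0 → 1: 12/12
  1 → 2: 12/17
  2 → 3: 12/13
  3 → 5: 12/18
  5 → 6: 2/13
  5 → 8: 10/10
  6 → 7: 2/9
  7 → 8: 2/13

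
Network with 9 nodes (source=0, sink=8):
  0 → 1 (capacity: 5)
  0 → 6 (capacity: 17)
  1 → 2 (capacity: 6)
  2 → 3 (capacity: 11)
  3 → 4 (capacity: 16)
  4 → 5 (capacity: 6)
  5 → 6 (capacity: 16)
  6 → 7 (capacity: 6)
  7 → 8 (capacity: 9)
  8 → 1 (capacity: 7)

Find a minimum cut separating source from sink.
Min cut value = 6, edges: (6,7)

Min cut value: 6
Partition: S = [0, 1, 2, 3, 4, 5, 6], T = [7, 8]
Cut edges: (6,7)

By max-flow min-cut theorem, max flow = min cut = 6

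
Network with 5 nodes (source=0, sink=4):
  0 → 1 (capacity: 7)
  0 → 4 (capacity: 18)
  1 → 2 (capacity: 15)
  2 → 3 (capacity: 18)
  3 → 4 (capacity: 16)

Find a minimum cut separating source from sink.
Min cut value = 25, edges: (0,1), (0,4)

Min cut value: 25
Partition: S = [0], T = [1, 2, 3, 4]
Cut edges: (0,1), (0,4)

By max-flow min-cut theorem, max flow = min cut = 25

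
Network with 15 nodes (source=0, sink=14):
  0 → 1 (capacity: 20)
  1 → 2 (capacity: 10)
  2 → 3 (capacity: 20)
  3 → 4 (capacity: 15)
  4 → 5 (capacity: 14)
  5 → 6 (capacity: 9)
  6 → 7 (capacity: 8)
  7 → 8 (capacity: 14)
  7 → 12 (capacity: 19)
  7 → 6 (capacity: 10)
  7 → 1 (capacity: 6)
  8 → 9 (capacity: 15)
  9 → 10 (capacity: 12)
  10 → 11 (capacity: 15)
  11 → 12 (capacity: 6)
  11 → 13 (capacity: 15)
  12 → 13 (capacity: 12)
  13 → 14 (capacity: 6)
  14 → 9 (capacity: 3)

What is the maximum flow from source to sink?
Maximum flow = 6

Max flow: 6

Flow assignment:
  0 → 1: 6/20
  1 → 2: 8/10
  2 → 3: 8/20
  3 → 4: 8/15
  4 → 5: 8/14
  5 → 6: 8/9
  6 → 7: 8/8
  7 → 12: 6/19
  7 → 1: 2/6
  12 → 13: 6/12
  13 → 14: 6/6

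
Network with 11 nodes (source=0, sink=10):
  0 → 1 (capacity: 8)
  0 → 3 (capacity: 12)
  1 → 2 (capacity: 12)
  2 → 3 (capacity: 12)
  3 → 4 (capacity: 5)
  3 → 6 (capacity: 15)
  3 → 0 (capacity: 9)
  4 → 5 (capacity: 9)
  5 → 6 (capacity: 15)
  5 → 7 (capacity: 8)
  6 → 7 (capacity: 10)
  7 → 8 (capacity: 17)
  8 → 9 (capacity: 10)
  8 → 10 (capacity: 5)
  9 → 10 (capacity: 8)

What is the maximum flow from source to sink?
Maximum flow = 13

Max flow: 13

Flow assignment:
  0 → 1: 3/8
  0 → 3: 10/12
  1 → 2: 3/12
  2 → 3: 3/12
  3 → 4: 5/5
  3 → 6: 8/15
  4 → 5: 5/9
  5 → 7: 5/8
  6 → 7: 8/10
  7 → 8: 13/17
  8 → 9: 8/10
  8 → 10: 5/5
  9 → 10: 8/8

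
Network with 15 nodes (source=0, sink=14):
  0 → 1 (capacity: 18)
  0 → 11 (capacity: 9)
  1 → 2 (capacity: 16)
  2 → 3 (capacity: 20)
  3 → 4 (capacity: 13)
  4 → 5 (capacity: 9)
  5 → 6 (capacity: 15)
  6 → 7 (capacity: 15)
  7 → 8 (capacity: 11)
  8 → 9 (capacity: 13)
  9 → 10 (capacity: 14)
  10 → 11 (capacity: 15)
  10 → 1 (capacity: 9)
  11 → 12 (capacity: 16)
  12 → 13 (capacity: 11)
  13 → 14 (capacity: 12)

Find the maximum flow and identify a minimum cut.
Max flow = 11, Min cut edges: (12,13)

Maximum flow: 11
Minimum cut: (12,13)
Partition: S = [0, 1, 2, 3, 4, 5, 6, 7, 8, 9, 10, 11, 12], T = [13, 14]

Max-flow min-cut theorem verified: both equal 11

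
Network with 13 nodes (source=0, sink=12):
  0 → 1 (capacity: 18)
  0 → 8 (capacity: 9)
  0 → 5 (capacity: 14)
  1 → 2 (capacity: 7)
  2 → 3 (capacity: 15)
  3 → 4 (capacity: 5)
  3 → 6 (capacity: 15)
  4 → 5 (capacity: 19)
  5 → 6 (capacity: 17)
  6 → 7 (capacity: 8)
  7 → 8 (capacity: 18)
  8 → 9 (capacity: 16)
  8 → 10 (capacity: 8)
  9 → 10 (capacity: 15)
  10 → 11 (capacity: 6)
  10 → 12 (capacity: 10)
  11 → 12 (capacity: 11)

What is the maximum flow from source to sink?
Maximum flow = 16

Max flow: 16

Flow assignment:
  0 → 1: 7/18
  0 → 8: 8/9
  0 → 5: 1/14
  1 → 2: 7/7
  2 → 3: 7/15
  3 → 6: 7/15
  5 → 6: 1/17
  6 → 7: 8/8
  7 → 8: 8/18
  8 → 9: 8/16
  8 → 10: 8/8
  9 → 10: 8/15
  10 → 11: 6/6
  10 → 12: 10/10
  11 → 12: 6/11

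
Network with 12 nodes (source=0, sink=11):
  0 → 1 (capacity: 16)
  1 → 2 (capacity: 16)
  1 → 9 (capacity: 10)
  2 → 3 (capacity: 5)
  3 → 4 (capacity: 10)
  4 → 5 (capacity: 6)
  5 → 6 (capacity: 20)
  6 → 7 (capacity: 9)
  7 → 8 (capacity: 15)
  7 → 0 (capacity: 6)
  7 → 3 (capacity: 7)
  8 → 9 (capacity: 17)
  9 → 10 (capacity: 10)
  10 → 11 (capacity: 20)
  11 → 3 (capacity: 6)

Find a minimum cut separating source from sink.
Min cut value = 10, edges: (9,10)

Min cut value: 10
Partition: S = [0, 1, 2, 3, 4, 5, 6, 7, 8, 9], T = [10, 11]
Cut edges: (9,10)

By max-flow min-cut theorem, max flow = min cut = 10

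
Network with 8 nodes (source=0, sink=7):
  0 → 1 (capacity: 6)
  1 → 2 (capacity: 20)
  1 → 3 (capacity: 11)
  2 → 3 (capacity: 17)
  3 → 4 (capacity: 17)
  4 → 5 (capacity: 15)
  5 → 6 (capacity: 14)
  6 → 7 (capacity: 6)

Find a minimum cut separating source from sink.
Min cut value = 6, edges: (6,7)

Min cut value: 6
Partition: S = [0, 1, 2, 3, 4, 5, 6], T = [7]
Cut edges: (6,7)

By max-flow min-cut theorem, max flow = min cut = 6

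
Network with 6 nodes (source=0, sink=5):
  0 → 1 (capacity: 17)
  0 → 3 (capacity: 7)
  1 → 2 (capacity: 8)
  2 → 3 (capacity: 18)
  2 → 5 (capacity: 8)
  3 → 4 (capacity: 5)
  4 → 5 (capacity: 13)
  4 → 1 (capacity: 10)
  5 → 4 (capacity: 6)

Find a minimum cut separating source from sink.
Min cut value = 13, edges: (2,5), (3,4)

Min cut value: 13
Partition: S = [0, 1, 2, 3], T = [4, 5]
Cut edges: (2,5), (3,4)

By max-flow min-cut theorem, max flow = min cut = 13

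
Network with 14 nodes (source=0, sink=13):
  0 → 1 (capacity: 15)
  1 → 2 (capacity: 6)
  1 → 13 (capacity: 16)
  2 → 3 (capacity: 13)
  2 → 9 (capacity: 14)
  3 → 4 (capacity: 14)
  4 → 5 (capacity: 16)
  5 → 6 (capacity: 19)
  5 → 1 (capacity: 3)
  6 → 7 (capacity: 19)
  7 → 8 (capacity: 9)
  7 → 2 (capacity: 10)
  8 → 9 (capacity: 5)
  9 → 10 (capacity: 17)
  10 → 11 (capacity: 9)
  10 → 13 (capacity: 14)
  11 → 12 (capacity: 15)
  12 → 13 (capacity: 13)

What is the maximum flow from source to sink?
Maximum flow = 15

Max flow: 15

Flow assignment:
  0 → 1: 15/15
  1 → 13: 15/16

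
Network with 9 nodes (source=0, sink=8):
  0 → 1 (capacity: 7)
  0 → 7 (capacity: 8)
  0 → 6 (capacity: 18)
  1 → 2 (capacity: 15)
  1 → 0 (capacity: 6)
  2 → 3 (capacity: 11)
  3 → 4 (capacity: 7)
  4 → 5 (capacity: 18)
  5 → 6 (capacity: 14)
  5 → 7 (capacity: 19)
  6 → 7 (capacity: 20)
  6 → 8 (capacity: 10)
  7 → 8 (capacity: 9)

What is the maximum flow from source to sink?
Maximum flow = 19

Max flow: 19

Flow assignment:
  0 → 1: 7/7
  0 → 7: 8/8
  0 → 6: 4/18
  1 → 2: 7/15
  2 → 3: 7/11
  3 → 4: 7/7
  4 → 5: 7/18
  5 → 6: 7/14
  6 → 7: 1/20
  6 → 8: 10/10
  7 → 8: 9/9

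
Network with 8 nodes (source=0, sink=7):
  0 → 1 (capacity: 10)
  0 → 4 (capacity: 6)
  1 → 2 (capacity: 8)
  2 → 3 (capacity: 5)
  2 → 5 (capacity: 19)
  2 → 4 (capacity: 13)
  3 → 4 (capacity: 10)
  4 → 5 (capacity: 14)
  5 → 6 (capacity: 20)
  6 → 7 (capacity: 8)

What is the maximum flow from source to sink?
Maximum flow = 8

Max flow: 8

Flow assignment:
  0 → 1: 8/10
  1 → 2: 8/8
  2 → 5: 8/19
  5 → 6: 8/20
  6 → 7: 8/8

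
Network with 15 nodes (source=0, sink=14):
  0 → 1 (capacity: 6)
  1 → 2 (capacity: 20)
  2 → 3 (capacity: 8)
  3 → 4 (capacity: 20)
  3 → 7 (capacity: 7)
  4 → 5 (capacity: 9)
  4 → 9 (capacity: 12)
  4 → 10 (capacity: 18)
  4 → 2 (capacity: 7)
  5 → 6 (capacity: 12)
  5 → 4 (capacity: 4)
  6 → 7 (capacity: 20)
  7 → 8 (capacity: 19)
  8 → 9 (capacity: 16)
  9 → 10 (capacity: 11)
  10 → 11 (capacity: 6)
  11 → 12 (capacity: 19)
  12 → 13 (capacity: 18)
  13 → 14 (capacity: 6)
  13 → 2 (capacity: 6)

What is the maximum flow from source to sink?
Maximum flow = 6

Max flow: 6

Flow assignment:
  0 → 1: 6/6
  1 → 2: 6/20
  2 → 3: 6/8
  3 → 4: 6/20
  4 → 10: 6/18
  10 → 11: 6/6
  11 → 12: 6/19
  12 → 13: 6/18
  13 → 14: 6/6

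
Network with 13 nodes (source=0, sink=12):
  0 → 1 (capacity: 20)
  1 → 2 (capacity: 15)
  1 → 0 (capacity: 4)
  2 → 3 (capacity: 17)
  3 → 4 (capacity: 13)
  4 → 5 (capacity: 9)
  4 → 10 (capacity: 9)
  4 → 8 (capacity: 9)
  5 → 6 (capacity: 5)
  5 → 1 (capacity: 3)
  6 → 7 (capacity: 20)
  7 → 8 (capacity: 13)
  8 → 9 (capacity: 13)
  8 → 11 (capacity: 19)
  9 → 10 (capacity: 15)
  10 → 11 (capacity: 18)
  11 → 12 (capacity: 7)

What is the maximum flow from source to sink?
Maximum flow = 7

Max flow: 7

Flow assignment:
  0 → 1: 7/20
  1 → 2: 10/15
  2 → 3: 10/17
  3 → 4: 10/13
  4 → 5: 3/9
  4 → 10: 7/9
  5 → 1: 3/3
  10 → 11: 7/18
  11 → 12: 7/7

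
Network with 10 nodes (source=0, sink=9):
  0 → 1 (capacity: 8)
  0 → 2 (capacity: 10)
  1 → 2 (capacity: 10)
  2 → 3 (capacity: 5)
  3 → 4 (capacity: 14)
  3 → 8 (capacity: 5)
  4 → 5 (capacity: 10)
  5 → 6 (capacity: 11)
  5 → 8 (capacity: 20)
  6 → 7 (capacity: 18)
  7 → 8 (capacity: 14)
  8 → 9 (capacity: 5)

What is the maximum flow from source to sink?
Maximum flow = 5

Max flow: 5

Flow assignment:
  0 → 2: 5/10
  2 → 3: 5/5
  3 → 8: 5/5
  8 → 9: 5/5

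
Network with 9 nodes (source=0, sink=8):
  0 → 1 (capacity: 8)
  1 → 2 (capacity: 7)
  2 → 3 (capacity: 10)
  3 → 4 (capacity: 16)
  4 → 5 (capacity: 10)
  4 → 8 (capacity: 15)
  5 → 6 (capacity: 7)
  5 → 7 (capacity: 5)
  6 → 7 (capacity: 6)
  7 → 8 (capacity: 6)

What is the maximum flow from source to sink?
Maximum flow = 7

Max flow: 7

Flow assignment:
  0 → 1: 7/8
  1 → 2: 7/7
  2 → 3: 7/10
  3 → 4: 7/16
  4 → 8: 7/15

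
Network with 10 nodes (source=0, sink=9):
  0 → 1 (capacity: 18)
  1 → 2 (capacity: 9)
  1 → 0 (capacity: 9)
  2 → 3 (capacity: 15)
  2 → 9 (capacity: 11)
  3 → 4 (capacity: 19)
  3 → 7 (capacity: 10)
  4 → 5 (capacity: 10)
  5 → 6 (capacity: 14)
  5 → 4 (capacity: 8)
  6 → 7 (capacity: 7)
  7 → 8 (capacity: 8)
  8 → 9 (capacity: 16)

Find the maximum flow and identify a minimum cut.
Max flow = 9, Min cut edges: (1,2)

Maximum flow: 9
Minimum cut: (1,2)
Partition: S = [0, 1], T = [2, 3, 4, 5, 6, 7, 8, 9]

Max-flow min-cut theorem verified: both equal 9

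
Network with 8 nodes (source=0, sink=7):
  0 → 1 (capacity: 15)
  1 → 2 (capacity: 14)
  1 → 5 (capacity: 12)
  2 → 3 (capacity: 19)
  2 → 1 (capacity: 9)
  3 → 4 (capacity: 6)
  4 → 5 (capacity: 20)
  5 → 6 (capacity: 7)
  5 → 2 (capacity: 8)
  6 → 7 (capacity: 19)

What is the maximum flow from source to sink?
Maximum flow = 7

Max flow: 7

Flow assignment:
  0 → 1: 7/15
  1 → 2: 3/14
  1 → 5: 4/12
  2 → 3: 3/19
  3 → 4: 3/6
  4 → 5: 3/20
  5 → 6: 7/7
  6 → 7: 7/19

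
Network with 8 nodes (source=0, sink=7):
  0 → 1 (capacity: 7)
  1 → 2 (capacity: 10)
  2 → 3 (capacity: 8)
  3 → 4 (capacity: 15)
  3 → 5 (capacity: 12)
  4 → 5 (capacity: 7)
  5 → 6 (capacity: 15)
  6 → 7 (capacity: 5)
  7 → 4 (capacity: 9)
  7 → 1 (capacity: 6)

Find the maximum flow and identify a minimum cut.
Max flow = 5, Min cut edges: (6,7)

Maximum flow: 5
Minimum cut: (6,7)
Partition: S = [0, 1, 2, 3, 4, 5, 6], T = [7]

Max-flow min-cut theorem verified: both equal 5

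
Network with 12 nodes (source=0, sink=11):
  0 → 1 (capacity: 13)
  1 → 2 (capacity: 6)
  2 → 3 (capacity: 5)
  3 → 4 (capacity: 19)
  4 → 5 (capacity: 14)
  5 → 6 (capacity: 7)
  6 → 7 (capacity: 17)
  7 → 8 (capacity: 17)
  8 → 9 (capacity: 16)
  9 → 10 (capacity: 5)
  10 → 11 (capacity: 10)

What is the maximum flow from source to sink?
Maximum flow = 5

Max flow: 5

Flow assignment:
  0 → 1: 5/13
  1 → 2: 5/6
  2 → 3: 5/5
  3 → 4: 5/19
  4 → 5: 5/14
  5 → 6: 5/7
  6 → 7: 5/17
  7 → 8: 5/17
  8 → 9: 5/16
  9 → 10: 5/5
  10 → 11: 5/10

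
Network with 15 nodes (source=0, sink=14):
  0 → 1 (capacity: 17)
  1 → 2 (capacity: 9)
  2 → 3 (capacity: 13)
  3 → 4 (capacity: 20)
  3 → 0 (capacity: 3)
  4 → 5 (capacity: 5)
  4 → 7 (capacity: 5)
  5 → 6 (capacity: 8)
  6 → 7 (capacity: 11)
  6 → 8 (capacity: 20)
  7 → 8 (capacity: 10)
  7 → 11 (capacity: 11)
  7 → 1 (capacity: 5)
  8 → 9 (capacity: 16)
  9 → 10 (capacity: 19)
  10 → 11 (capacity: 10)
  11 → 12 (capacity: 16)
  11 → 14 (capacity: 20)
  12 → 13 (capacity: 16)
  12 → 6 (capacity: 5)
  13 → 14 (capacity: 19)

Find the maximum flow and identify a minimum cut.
Max flow = 9, Min cut edges: (1,2)

Maximum flow: 9
Minimum cut: (1,2)
Partition: S = [0, 1], T = [2, 3, 4, 5, 6, 7, 8, 9, 10, 11, 12, 13, 14]

Max-flow min-cut theorem verified: both equal 9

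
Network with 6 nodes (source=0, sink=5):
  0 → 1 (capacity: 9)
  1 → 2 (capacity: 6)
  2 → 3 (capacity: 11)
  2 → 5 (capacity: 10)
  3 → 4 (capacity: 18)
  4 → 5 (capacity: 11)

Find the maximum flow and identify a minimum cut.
Max flow = 6, Min cut edges: (1,2)

Maximum flow: 6
Minimum cut: (1,2)
Partition: S = [0, 1], T = [2, 3, 4, 5]

Max-flow min-cut theorem verified: both equal 6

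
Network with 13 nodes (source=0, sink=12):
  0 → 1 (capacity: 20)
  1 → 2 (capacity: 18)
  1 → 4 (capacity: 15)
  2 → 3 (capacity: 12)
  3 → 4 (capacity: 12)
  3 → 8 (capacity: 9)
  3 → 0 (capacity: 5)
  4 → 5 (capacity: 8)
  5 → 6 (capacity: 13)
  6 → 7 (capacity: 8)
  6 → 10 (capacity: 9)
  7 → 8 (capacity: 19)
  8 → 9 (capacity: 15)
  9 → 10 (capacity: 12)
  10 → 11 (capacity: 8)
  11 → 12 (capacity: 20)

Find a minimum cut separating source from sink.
Min cut value = 8, edges: (10,11)

Min cut value: 8
Partition: S = [0, 1, 2, 3, 4, 5, 6, 7, 8, 9, 10], T = [11, 12]
Cut edges: (10,11)

By max-flow min-cut theorem, max flow = min cut = 8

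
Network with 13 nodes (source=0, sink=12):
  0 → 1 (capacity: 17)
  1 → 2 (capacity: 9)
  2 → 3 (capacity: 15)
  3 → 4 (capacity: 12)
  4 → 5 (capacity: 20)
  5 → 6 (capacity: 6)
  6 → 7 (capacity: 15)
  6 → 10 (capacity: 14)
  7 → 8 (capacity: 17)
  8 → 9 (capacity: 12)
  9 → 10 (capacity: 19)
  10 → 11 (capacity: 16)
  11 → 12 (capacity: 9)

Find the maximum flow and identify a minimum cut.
Max flow = 6, Min cut edges: (5,6)

Maximum flow: 6
Minimum cut: (5,6)
Partition: S = [0, 1, 2, 3, 4, 5], T = [6, 7, 8, 9, 10, 11, 12]

Max-flow min-cut theorem verified: both equal 6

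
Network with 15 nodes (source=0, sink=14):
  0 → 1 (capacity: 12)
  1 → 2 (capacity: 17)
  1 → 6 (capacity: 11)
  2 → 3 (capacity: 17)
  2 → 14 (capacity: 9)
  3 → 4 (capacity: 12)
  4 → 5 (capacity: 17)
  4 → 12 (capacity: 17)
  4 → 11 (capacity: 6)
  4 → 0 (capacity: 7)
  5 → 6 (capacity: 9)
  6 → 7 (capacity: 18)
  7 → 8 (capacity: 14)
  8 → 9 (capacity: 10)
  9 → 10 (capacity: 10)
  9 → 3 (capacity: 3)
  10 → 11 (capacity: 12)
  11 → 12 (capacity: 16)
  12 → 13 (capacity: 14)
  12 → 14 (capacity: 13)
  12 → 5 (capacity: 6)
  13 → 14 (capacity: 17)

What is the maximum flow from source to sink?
Maximum flow = 12

Max flow: 12

Flow assignment:
  0 → 1: 12/12
  1 → 2: 12/17
  2 → 3: 3/17
  2 → 14: 9/9
  3 → 4: 3/12
  4 → 12: 3/17
  12 → 14: 3/13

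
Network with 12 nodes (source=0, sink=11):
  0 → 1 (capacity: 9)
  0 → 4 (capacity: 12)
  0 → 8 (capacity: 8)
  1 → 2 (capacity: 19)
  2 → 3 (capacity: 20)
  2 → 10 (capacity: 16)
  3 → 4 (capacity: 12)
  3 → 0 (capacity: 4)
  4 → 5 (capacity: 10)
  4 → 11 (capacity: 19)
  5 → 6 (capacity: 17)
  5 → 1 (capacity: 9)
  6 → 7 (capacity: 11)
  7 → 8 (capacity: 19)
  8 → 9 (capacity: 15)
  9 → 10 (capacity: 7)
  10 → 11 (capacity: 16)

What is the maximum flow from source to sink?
Maximum flow = 28

Max flow: 28

Flow assignment:
  0 → 1: 9/9
  0 → 4: 12/12
  0 → 8: 7/8
  1 → 2: 9/19
  2 → 10: 9/16
  4 → 11: 12/19
  8 → 9: 7/15
  9 → 10: 7/7
  10 → 11: 16/16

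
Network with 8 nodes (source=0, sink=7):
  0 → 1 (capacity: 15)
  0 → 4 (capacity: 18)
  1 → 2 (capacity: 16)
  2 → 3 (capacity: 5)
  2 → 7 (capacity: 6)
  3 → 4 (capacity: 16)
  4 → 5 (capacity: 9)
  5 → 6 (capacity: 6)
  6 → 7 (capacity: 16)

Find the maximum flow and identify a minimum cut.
Max flow = 12, Min cut edges: (2,7), (5,6)

Maximum flow: 12
Minimum cut: (2,7), (5,6)
Partition: S = [0, 1, 2, 3, 4, 5], T = [6, 7]

Max-flow min-cut theorem verified: both equal 12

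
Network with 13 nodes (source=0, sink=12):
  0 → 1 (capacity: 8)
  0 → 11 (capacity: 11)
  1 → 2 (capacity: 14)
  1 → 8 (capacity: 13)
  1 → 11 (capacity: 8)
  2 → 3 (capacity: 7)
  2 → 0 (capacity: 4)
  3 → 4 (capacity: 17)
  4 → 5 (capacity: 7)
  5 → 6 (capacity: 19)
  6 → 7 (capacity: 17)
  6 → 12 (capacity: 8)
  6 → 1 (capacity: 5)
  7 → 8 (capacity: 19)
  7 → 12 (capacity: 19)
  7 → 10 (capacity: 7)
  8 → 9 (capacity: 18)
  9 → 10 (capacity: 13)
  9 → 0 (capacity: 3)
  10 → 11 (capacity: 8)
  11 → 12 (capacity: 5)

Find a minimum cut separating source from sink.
Min cut value = 12, edges: (4,5), (11,12)

Min cut value: 12
Partition: S = [0, 1, 2, 3, 4, 8, 9, 10, 11], T = [5, 6, 7, 12]
Cut edges: (4,5), (11,12)

By max-flow min-cut theorem, max flow = min cut = 12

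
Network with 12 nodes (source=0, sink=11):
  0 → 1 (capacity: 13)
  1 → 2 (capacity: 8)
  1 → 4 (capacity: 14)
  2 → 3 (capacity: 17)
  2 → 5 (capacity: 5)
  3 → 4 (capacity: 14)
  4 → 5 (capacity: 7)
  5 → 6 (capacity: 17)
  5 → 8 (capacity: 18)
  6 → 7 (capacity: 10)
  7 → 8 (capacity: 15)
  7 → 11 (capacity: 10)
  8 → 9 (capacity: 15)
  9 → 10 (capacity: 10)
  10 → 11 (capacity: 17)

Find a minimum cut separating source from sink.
Min cut value = 12, edges: (2,5), (4,5)

Min cut value: 12
Partition: S = [0, 1, 2, 3, 4], T = [5, 6, 7, 8, 9, 10, 11]
Cut edges: (2,5), (4,5)

By max-flow min-cut theorem, max flow = min cut = 12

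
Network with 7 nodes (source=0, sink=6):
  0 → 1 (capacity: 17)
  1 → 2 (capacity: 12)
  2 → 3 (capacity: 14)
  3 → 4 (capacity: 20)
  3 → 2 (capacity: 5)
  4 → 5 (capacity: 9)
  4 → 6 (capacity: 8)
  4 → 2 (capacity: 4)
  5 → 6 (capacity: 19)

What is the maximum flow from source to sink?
Maximum flow = 12

Max flow: 12

Flow assignment:
  0 → 1: 12/17
  1 → 2: 12/12
  2 → 3: 12/14
  3 → 4: 12/20
  4 → 5: 4/9
  4 → 6: 8/8
  5 → 6: 4/19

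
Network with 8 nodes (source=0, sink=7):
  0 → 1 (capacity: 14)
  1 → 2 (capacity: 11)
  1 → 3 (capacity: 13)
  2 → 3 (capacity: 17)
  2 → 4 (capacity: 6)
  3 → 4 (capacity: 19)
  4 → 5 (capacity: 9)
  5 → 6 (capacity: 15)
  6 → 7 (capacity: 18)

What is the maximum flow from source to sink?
Maximum flow = 9

Max flow: 9

Flow assignment:
  0 → 1: 9/14
  1 → 2: 9/11
  2 → 3: 3/17
  2 → 4: 6/6
  3 → 4: 3/19
  4 → 5: 9/9
  5 → 6: 9/15
  6 → 7: 9/18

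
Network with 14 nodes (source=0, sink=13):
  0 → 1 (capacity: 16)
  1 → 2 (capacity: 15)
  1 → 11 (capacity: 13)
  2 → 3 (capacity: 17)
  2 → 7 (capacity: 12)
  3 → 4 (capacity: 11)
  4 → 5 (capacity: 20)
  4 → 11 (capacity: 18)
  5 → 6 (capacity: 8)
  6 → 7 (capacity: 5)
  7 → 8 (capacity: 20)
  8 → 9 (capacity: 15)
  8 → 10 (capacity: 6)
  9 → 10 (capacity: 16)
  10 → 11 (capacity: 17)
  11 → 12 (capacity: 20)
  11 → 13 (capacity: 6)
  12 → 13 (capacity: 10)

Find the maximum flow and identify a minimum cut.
Max flow = 16, Min cut edges: (11,13), (12,13)

Maximum flow: 16
Minimum cut: (11,13), (12,13)
Partition: S = [0, 1, 2, 3, 4, 5, 6, 7, 8, 9, 10, 11, 12], T = [13]

Max-flow min-cut theorem verified: both equal 16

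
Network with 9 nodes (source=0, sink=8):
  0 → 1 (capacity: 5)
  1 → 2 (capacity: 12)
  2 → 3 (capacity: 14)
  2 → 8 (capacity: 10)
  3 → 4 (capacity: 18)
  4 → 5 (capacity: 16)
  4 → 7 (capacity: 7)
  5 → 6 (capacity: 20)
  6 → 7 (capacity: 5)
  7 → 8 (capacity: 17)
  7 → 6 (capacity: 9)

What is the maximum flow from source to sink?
Maximum flow = 5

Max flow: 5

Flow assignment:
  0 → 1: 5/5
  1 → 2: 5/12
  2 → 8: 5/10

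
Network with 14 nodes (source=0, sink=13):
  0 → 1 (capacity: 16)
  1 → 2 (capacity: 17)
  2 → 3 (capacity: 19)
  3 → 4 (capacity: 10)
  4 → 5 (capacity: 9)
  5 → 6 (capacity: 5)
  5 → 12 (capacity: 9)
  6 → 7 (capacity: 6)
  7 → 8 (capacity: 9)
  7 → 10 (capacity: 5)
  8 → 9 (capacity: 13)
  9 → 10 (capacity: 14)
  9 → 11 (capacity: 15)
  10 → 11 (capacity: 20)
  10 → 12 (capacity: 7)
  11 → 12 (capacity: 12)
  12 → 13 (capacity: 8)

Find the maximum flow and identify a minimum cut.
Max flow = 8, Min cut edges: (12,13)

Maximum flow: 8
Minimum cut: (12,13)
Partition: S = [0, 1, 2, 3, 4, 5, 6, 7, 8, 9, 10, 11, 12], T = [13]

Max-flow min-cut theorem verified: both equal 8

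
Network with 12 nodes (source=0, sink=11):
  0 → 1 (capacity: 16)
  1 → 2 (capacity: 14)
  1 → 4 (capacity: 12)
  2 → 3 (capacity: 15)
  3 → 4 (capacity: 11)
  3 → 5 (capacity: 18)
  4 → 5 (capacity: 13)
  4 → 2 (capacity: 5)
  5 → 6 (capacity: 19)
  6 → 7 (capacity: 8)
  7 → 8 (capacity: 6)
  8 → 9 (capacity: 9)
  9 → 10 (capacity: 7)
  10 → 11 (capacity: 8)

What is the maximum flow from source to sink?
Maximum flow = 6

Max flow: 6

Flow assignment:
  0 → 1: 6/16
  1 → 2: 4/14
  1 → 4: 2/12
  2 → 3: 4/15
  3 → 5: 4/18
  4 → 5: 2/13
  5 → 6: 6/19
  6 → 7: 6/8
  7 → 8: 6/6
  8 → 9: 6/9
  9 → 10: 6/7
  10 → 11: 6/8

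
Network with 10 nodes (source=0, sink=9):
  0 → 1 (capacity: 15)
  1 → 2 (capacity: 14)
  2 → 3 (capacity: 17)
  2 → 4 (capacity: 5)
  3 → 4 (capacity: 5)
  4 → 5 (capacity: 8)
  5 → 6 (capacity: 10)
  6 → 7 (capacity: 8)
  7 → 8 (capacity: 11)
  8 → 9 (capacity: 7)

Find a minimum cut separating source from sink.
Min cut value = 7, edges: (8,9)

Min cut value: 7
Partition: S = [0, 1, 2, 3, 4, 5, 6, 7, 8], T = [9]
Cut edges: (8,9)

By max-flow min-cut theorem, max flow = min cut = 7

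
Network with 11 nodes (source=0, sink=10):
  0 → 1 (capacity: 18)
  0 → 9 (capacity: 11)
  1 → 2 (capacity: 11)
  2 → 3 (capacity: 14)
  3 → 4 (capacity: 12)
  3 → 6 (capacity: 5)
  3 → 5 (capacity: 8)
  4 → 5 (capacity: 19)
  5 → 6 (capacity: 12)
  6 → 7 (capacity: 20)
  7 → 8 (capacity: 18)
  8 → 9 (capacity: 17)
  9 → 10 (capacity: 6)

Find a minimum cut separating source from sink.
Min cut value = 6, edges: (9,10)

Min cut value: 6
Partition: S = [0, 1, 2, 3, 4, 5, 6, 7, 8, 9], T = [10]
Cut edges: (9,10)

By max-flow min-cut theorem, max flow = min cut = 6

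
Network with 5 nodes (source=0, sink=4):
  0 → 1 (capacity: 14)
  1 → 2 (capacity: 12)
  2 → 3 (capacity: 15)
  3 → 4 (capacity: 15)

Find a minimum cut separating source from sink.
Min cut value = 12, edges: (1,2)

Min cut value: 12
Partition: S = [0, 1], T = [2, 3, 4]
Cut edges: (1,2)

By max-flow min-cut theorem, max flow = min cut = 12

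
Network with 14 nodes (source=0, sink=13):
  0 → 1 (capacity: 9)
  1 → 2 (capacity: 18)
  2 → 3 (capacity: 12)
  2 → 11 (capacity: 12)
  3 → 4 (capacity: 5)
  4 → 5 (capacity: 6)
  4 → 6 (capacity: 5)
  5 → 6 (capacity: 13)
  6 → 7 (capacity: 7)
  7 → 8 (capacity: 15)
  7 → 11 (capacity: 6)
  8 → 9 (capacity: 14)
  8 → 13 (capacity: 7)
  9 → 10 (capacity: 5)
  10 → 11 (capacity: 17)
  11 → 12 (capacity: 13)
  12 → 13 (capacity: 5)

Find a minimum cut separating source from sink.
Min cut value = 9, edges: (0,1)

Min cut value: 9
Partition: S = [0], T = [1, 2, 3, 4, 5, 6, 7, 8, 9, 10, 11, 12, 13]
Cut edges: (0,1)

By max-flow min-cut theorem, max flow = min cut = 9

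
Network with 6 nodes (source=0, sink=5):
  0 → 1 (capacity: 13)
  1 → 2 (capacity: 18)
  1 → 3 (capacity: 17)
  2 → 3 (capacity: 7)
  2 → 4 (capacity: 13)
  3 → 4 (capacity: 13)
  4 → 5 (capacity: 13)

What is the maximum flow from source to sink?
Maximum flow = 13

Max flow: 13

Flow assignment:
  0 → 1: 13/13
  1 → 2: 13/18
  2 → 4: 13/13
  4 → 5: 13/13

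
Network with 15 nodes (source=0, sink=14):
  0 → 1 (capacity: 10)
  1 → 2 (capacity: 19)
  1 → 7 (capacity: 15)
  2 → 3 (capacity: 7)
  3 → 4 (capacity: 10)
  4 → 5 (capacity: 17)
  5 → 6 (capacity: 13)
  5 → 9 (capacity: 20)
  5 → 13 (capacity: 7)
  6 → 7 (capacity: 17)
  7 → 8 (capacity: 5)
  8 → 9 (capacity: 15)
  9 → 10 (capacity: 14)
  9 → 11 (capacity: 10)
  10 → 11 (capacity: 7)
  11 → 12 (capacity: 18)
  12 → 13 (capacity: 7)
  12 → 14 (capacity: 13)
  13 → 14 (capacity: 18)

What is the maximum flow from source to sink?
Maximum flow = 10

Max flow: 10

Flow assignment:
  0 → 1: 10/10
  1 → 2: 7/19
  1 → 7: 3/15
  2 → 3: 7/7
  3 → 4: 7/10
  4 → 5: 7/17
  5 → 13: 7/7
  7 → 8: 3/5
  8 → 9: 3/15
  9 → 11: 3/10
  11 → 12: 3/18
  12 → 14: 3/13
  13 → 14: 7/18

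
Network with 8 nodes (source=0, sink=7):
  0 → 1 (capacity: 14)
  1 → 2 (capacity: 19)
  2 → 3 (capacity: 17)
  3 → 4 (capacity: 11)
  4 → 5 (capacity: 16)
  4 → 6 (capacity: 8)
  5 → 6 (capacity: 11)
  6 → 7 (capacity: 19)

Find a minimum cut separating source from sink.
Min cut value = 11, edges: (3,4)

Min cut value: 11
Partition: S = [0, 1, 2, 3], T = [4, 5, 6, 7]
Cut edges: (3,4)

By max-flow min-cut theorem, max flow = min cut = 11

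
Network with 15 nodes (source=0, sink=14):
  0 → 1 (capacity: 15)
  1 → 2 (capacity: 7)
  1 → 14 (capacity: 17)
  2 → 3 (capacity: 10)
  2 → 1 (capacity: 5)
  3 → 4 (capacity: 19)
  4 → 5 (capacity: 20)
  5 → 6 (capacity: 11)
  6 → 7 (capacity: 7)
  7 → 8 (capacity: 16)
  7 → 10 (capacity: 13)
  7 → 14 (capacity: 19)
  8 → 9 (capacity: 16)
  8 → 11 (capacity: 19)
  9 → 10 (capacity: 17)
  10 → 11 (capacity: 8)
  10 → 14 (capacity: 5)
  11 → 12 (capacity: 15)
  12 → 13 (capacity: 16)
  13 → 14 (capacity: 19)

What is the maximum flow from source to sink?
Maximum flow = 15

Max flow: 15

Flow assignment:
  0 → 1: 15/15
  1 → 14: 15/17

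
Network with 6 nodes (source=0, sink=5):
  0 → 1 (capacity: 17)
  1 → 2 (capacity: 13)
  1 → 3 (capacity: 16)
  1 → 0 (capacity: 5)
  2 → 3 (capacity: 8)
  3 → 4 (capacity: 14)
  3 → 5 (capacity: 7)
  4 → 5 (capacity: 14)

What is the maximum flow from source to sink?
Maximum flow = 17

Max flow: 17

Flow assignment:
  0 → 1: 17/17
  1 → 2: 1/13
  1 → 3: 16/16
  2 → 3: 1/8
  3 → 4: 10/14
  3 → 5: 7/7
  4 → 5: 10/14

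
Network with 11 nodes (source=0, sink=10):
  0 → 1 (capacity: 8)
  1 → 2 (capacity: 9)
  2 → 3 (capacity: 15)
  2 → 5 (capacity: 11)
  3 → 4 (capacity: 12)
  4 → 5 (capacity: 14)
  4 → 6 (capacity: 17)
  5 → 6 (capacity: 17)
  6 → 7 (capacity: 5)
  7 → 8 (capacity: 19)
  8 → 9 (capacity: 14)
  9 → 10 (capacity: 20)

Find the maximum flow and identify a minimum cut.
Max flow = 5, Min cut edges: (6,7)

Maximum flow: 5
Minimum cut: (6,7)
Partition: S = [0, 1, 2, 3, 4, 5, 6], T = [7, 8, 9, 10]

Max-flow min-cut theorem verified: both equal 5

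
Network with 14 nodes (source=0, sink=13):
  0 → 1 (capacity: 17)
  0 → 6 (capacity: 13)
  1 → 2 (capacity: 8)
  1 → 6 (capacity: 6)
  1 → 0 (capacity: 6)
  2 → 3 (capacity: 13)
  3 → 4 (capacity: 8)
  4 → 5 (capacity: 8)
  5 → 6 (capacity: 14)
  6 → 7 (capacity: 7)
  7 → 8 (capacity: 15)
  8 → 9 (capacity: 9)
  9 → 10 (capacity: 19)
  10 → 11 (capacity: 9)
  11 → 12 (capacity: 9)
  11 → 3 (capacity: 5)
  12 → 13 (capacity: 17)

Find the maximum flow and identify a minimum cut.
Max flow = 7, Min cut edges: (6,7)

Maximum flow: 7
Minimum cut: (6,7)
Partition: S = [0, 1, 2, 3, 4, 5, 6], T = [7, 8, 9, 10, 11, 12, 13]

Max-flow min-cut theorem verified: both equal 7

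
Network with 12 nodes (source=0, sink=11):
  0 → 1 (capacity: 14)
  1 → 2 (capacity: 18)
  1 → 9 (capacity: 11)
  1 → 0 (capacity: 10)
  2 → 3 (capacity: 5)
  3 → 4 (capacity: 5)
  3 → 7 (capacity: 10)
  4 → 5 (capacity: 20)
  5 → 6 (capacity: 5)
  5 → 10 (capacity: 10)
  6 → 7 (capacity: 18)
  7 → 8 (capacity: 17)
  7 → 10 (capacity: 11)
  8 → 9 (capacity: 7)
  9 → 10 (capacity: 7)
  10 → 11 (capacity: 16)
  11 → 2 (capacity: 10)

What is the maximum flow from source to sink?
Maximum flow = 12

Max flow: 12

Flow assignment:
  0 → 1: 12/14
  1 → 2: 5/18
  1 → 9: 7/11
  2 → 3: 5/5
  3 → 7: 5/10
  7 → 10: 5/11
  9 → 10: 7/7
  10 → 11: 12/16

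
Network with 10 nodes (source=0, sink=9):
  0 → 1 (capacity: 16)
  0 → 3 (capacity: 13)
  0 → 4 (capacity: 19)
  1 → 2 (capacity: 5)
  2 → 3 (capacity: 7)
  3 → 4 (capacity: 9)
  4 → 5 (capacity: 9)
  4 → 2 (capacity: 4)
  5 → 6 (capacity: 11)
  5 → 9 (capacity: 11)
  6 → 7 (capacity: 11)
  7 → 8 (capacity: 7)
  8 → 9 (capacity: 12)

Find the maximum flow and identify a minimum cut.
Max flow = 9, Min cut edges: (4,5)

Maximum flow: 9
Minimum cut: (4,5)
Partition: S = [0, 1, 2, 3, 4], T = [5, 6, 7, 8, 9]

Max-flow min-cut theorem verified: both equal 9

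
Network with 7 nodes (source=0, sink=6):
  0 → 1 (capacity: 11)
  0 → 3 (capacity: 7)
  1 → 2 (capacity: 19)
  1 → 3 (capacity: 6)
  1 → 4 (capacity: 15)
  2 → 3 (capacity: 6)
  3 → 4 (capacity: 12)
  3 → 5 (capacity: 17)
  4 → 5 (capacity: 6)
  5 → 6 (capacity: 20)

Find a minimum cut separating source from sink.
Min cut value = 18, edges: (0,1), (0,3)

Min cut value: 18
Partition: S = [0], T = [1, 2, 3, 4, 5, 6]
Cut edges: (0,1), (0,3)

By max-flow min-cut theorem, max flow = min cut = 18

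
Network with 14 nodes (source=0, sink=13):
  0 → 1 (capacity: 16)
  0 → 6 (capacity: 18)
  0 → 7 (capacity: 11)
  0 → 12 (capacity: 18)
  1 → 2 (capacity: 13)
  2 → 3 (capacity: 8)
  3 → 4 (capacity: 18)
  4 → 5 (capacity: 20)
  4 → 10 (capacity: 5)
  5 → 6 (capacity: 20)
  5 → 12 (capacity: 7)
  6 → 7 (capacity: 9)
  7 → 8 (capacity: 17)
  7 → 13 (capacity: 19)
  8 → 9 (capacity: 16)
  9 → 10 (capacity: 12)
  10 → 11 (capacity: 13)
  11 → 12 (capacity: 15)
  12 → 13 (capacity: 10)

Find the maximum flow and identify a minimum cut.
Max flow = 29, Min cut edges: (7,13), (12,13)

Maximum flow: 29
Minimum cut: (7,13), (12,13)
Partition: S = [0, 1, 2, 3, 4, 5, 6, 7, 8, 9, 10, 11, 12], T = [13]

Max-flow min-cut theorem verified: both equal 29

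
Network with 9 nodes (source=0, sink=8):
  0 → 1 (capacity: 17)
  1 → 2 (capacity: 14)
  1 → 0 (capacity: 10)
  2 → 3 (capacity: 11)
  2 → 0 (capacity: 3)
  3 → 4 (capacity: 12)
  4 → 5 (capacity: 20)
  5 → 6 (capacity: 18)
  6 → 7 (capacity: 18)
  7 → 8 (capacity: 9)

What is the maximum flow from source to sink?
Maximum flow = 9

Max flow: 9

Flow assignment:
  0 → 1: 12/17
  1 → 2: 12/14
  2 → 3: 9/11
  2 → 0: 3/3
  3 → 4: 9/12
  4 → 5: 9/20
  5 → 6: 9/18
  6 → 7: 9/18
  7 → 8: 9/9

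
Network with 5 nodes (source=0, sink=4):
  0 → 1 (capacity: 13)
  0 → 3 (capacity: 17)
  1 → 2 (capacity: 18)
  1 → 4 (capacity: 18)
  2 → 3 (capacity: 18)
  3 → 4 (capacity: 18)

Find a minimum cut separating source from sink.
Min cut value = 30, edges: (0,1), (0,3)

Min cut value: 30
Partition: S = [0], T = [1, 2, 3, 4]
Cut edges: (0,1), (0,3)

By max-flow min-cut theorem, max flow = min cut = 30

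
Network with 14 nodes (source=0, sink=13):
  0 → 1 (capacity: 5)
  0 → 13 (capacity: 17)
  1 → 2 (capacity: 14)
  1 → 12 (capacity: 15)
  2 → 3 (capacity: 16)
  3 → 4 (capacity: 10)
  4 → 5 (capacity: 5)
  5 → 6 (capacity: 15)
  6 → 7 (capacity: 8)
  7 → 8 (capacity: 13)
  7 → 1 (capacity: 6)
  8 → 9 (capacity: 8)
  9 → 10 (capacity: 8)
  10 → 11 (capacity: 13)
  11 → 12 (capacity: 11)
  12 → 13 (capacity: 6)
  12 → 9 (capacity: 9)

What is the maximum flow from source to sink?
Maximum flow = 22

Max flow: 22

Flow assignment:
  0 → 1: 5/5
  0 → 13: 17/17
  1 → 12: 5/15
  12 → 13: 5/6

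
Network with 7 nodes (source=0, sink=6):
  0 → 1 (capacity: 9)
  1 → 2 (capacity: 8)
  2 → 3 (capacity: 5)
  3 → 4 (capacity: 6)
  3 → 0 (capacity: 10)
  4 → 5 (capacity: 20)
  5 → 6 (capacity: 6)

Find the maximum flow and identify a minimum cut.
Max flow = 5, Min cut edges: (2,3)

Maximum flow: 5
Minimum cut: (2,3)
Partition: S = [0, 1, 2], T = [3, 4, 5, 6]

Max-flow min-cut theorem verified: both equal 5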